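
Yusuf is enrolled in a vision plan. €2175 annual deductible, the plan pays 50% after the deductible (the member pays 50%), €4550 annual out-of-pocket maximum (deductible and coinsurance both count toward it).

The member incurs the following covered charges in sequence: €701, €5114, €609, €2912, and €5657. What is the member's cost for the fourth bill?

Bill 1, €701: all of it applies to the deductible. Member pays €701; OOP now €701.
Bill 2, €5114: deductible takes €1474, €3640 remains; coinsurance €3640 × 50% = €1820. Cost to member: €3294. OOP to date €3995.
Bill 3, €609: deductible met; 50% of €609 = €304.50. Cost to member: €304.50. OOP to date €4299.50.
Bill 4, €2912: deductible already satisfied, so member's share is 50% × €2912 = €1456. That would push OOP to €5755.50, over the €4550 cap, so member pays €4550 − €4299.50 = €250.50.

€250.50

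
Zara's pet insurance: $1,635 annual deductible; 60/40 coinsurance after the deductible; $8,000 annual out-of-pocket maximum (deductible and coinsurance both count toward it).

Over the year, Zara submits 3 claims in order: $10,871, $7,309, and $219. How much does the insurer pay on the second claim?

Claim 1 ($10,871): deductible takes $1,635, $9,236 remains; owner's 40% is $3,694.40. Owner owes $5,329.40 (running OOP $5,329.40). Insurer: $10,871 − $5,329.40 = $5,541.60.
Claim 2 ($7,309): deductible met; 40% of $7,309 = $2,923.60. Adding that to $5,329.40 gives $8,253, past the $8,000 cap; owner pays only $8,000 − $5,329.40 = $2,670.60. Insurer: $7,309 − $2,670.60 = $4,638.40.

$4,638.40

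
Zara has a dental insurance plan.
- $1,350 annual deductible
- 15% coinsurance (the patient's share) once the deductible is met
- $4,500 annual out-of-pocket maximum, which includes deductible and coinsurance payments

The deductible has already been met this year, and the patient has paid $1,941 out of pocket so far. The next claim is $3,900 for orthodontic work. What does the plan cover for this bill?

$3,315

The deductible is already satisfied, so the full bill goes to coinsurance.
Patient's 15% share of $3,900 is $585.
Total out-of-pocket so far would be $1,941 + $585 = $2,526, below the $4,500 cap — no reduction.
The insurer covers the remainder: $3,900 − $585 = $3,315.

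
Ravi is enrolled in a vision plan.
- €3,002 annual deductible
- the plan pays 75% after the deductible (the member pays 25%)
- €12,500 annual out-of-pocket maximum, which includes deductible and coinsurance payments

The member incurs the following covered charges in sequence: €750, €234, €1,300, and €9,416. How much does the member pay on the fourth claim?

#1 (€750): fully absorbed by the deductible. Cost to member: €750. OOP to date €750.
#2 (€234): entire amount goes to the deductible. Cost to member: €234. OOP to date €984.
#3 (€1,300): fully absorbed by the deductible. Member pays €1,300; OOP now €2,284.
#4 (€9,416): deductible takes €718, €8,698 remains; 25% of €8,698 = €2,174.50. Member owes €2,892.50 (running OOP €5,176.50).

€2,892.50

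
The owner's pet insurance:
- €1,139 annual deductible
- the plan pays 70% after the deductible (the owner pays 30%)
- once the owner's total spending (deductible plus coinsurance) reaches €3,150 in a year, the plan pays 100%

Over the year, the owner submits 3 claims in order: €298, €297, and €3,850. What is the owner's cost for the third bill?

€1,535.80

Claim 1 — €298: fully absorbed by the deductible. Owner pays €298; OOP now €298.
Claim 2 — €297: entire amount goes to the deductible. Owner pays €297; OOP now €595.
Claim 3 — €3,850: €544 to deductible, leaving €3,306; owner's 30% is €991.80. Cost to owner: €1,535.80. OOP to date €2,130.80.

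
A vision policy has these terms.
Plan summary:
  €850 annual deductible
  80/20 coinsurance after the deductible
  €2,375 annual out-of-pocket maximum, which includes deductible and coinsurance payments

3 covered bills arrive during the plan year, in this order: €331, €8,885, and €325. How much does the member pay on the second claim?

Bill 1, €331: entire amount goes to the deductible. Cost to member: €331. OOP to date €331.
Bill 2, €8,885: deductible takes €519, €8,366 remains; 20% of €8,366 = €1,673.20. Claim cost before the cap: €519 + €1,673.20 = €2,192.20. That would push OOP to €2,523.20, over the €2,375 cap, so member pays €2,375 − €331 = €2,044.

€2,044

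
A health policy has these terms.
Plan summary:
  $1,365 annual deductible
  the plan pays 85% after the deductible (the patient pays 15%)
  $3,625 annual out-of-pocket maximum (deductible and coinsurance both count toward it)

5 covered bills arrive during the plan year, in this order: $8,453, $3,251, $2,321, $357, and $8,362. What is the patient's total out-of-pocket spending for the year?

$3,625

Claim 1 — $8,453: $1,365 finishes the deductible; $7,088 goes to coinsurance; patient's 15% is $1,063.20. Patient owes $2,428.20 (running OOP $2,428.20).
Claim 2 — $3,251: 15% coinsurance on $3,251 = $487.65. Cost to patient: $487.65. OOP to date $2,915.85.
Claim 3 — $2,321: 15% coinsurance on $2,321 = $348.15. Patient pays $348.15; OOP now $3,264.
Claim 4 — $357: deductible met; 15% of $357 = $53.55. Cost to patient: $53.55. OOP to date $3,317.55.
Claim 5 — $8,362: deductible already satisfied, so patient's share is 15% × $8,362 = $1,254.30. OOP would hit $4,571.85 > $3,625, so the cap limits the patient to $3,625 − $3,317.55 = $307.45.
Total paid by the patient: $2,428.20 + $487.65 + $348.15 + $53.55 + $307.45 = $3,625.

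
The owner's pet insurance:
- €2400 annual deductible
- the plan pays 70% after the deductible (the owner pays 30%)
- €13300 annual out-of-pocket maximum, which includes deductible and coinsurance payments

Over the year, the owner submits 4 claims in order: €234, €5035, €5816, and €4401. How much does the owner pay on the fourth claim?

#1 (€234): fully absorbed by the deductible. Owner pays €234; OOP now €234.
#2 (€5035): €2166 finishes the deductible; €2869 goes to coinsurance; coinsurance €2869 × 30% = €860.70. Cost to owner: €3026.70. OOP to date €3260.70.
#3 (€5816): deductible met; 30% of €5816 = €1744.80. Owner pays €1744.80; OOP now €5005.50.
#4 (€4401): deductible met; 30% of €4401 = €1320.30. Owner pays €1320.30; OOP now €6325.80.

€1320.30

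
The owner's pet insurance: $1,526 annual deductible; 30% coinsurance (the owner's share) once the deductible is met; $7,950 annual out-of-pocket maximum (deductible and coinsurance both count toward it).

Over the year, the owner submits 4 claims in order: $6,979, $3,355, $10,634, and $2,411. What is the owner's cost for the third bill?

Claim 1 ($6,979): deductible takes $1,526, $5,453 remains; coinsurance $5,453 × 30% = $1,635.90. Cost to owner: $3,161.90. OOP to date $3,161.90.
Claim 2 ($3,355): deductible already satisfied, so owner's share is 30% × $3,355 = $1,006.50. Owner pays $1,006.50; OOP now $4,168.40.
Claim 3 ($10,634): deductible met; 30% of $10,634 = $3,190.20. Cost to owner: $3,190.20. OOP to date $7,358.60.

$3,190.20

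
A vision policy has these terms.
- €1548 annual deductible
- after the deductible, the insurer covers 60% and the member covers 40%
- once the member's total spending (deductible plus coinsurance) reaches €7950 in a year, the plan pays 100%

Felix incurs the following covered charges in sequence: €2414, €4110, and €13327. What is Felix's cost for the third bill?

€4411.60

#1 (€2414): deductible takes €1548, €866 remains; coinsurance €866 × 40% = €346.40. Member pays €1894.40; OOP now €1894.40.
#2 (€4110): deductible already satisfied, so member's share is 40% × €4110 = €1644. Member owes €1644 (running OOP €3538.40).
#3 (€13327): deductible already satisfied, so member's share is 40% × €13327 = €5330.80. That would push OOP to €8869.20, over the €7950 cap, so member pays €7950 − €3538.40 = €4411.60.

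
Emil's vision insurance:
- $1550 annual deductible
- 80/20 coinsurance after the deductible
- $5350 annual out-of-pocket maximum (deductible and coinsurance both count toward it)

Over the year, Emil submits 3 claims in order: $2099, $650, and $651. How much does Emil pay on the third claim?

$130.20

Claim 1 ($2099): $1550 to deductible, leaving $549; member's 20% is $109.80. Member owes $1659.80 (running OOP $1659.80).
Claim 2 ($650): 20% coinsurance on $650 = $130. Member pays $130; OOP now $1789.80.
Claim 3 ($651): deductible already satisfied, so member's share is 20% × $651 = $130.20. Cost to member: $130.20. OOP to date $1920.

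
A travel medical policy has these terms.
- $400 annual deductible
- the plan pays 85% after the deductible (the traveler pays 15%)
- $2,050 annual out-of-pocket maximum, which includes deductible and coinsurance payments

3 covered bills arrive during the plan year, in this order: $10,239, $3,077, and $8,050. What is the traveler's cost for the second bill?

$174.15

Claim 1 ($10,239): deductible takes $400, $9,839 remains; traveler's 15% is $1,475.85. Traveler owes $1,875.85 (running OOP $1,875.85).
Claim 2 ($3,077): deductible met; 15% of $3,077 = $461.55. That would push OOP to $2,337.40, over the $2,050 cap, so traveler pays $2,050 − $1,875.85 = $174.15.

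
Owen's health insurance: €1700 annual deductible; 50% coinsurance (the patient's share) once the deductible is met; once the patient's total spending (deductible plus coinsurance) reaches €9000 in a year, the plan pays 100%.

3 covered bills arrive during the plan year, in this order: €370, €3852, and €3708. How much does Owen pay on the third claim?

€1854

Bill 1, €370: fully absorbed by the deductible. Patient pays €370; OOP now €370.
Bill 2, €3852: €1330 finishes the deductible; €2522 goes to coinsurance; coinsurance €2522 × 50% = €1261. Patient pays €2591; OOP now €2961.
Bill 3, €3708: 50% coinsurance on €3708 = €1854. Patient owes €1854 (running OOP €4815).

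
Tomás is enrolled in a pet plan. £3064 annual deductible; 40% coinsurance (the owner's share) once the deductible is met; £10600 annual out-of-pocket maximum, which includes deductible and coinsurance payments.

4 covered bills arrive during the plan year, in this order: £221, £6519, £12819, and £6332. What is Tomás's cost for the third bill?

Claim 1 — £221: all of it applies to the deductible. Cost to owner: £221. OOP to date £221.
Claim 2 — £6519: £2843 finishes the deductible; £3676 goes to coinsurance; coinsurance £3676 × 40% = £1470.40. Owner owes £4313.40 (running OOP £4534.40).
Claim 3 — £12819: deductible already satisfied, so owner's share is 40% × £12819 = £5127.60. Owner owes £5127.60 (running OOP £9662).

£5127.60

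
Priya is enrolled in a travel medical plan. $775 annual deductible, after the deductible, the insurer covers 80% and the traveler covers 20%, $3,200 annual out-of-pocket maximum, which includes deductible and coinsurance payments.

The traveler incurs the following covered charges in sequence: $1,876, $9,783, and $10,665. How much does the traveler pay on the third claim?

$248.20

Claim 1 ($1,876): $775 finishes the deductible; $1,101 goes to coinsurance; traveler's 20% is $220.20. Traveler owes $995.20 (running OOP $995.20).
Claim 2 ($9,783): deductible met; 20% of $9,783 = $1,956.60. Traveler pays $1,956.60; OOP now $2,951.80.
Claim 3 ($10,665): deductible met; 20% of $10,665 = $2,133. OOP would hit $5,084.80 > $3,200, so the cap limits the traveler to $3,200 − $2,951.80 = $248.20.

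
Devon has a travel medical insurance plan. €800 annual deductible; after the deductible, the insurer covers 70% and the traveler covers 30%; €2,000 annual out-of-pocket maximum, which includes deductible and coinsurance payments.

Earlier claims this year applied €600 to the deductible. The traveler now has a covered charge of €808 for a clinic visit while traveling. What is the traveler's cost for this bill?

€382.40

Deductible still to meet: €800 − €600 = €200.
That leaves €808 − €200 = €608 for coinsurance.
Traveler's 30% share of €608 is €182.40.
That puts the traveler's cost at €200 + €182.40 = €382.40 before any cap.
Total out-of-pocket so far would be €600 + €382.40 = €982.40, below the €2,000 cap — no reduction.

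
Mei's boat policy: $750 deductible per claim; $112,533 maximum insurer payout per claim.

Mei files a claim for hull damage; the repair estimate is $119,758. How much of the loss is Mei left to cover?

$7,225

Less the $750 deductible: $119,758 − $750 = $119,008.
Since $119,008 > $112,533, the payout is capped at $112,533.
Out of pocket: $119,758 − $112,533 = $7,225.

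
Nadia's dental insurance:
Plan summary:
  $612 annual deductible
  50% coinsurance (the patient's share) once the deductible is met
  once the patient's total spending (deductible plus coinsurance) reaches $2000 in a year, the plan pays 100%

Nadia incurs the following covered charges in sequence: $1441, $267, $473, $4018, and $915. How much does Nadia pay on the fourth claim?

Bill 1, $1441: $612 finishes the deductible; $829 goes to coinsurance; 50% of $829 = $414.50. Cost to patient: $1026.50. OOP to date $1026.50.
Bill 2, $267: deductible met; 50% of $267 = $133.50. Patient pays $133.50; OOP now $1160.
Bill 3, $473: deductible met; 50% of $473 = $236.50. Patient pays $236.50; OOP now $1396.50.
Bill 4, $4018: deductible already satisfied, so patient's share is 50% × $4018 = $2009. That would push OOP to $3405.50, over the $2000 cap, so patient pays $2000 − $1396.50 = $603.50.

$603.50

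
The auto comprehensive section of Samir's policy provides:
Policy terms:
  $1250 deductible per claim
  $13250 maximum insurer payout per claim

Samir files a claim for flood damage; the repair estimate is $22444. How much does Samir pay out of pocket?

After the deductible, $22444 − $1250 = $21194 remains.
Since $21194 > $13250, the payout is capped at $13250.
The policyholder bears the rest of the original loss: $22444 − $13250 = $9194.

$9194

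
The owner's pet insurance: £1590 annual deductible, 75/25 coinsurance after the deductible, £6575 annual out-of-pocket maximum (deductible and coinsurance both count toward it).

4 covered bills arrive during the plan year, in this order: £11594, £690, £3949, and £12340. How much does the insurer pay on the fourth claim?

£11015.75

Bill 1, £11594: £1590 finishes the deductible; £10004 goes to coinsurance; 25% of £10004 = £2501. Owner pays £4091; OOP now £4091. Plan pays £11594 − £4091 = £7503.
Bill 2, £690: 25% coinsurance on £690 = £172.50. Owner pays £172.50; OOP now £4263.50. Insurer: £690 − £172.50 = £517.50.
Bill 3, £3949: deductible met; 25% of £3949 = £987.25. Owner pays £987.25; OOP now £5250.75. Insurer: £3949 − £987.25 = £2961.75.
Bill 4, £12340: deductible met; 25% of £12340 = £3085. That would push OOP to £8335.75, over the £6575 cap, so owner pays £6575 − £5250.75 = £1324.25. Insurer: £12340 − £1324.25 = £11015.75.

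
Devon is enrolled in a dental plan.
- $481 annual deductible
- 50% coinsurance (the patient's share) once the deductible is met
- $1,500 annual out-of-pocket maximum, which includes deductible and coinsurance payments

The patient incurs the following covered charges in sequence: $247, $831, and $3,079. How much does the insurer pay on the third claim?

$2,358.50

#1 ($247): entire amount goes to the deductible. Patient owes $247 (running OOP $247). Insurer: $247 − $247 = $0.
#2 ($831): deductible takes $234, $597 remains; 50% of $597 = $298.50. Cost to patient: $532.50. OOP to date $779.50. Insurer: $831 − $532.50 = $298.50.
#3 ($3,079): deductible already satisfied, so patient's share is 50% × $3,079 = $1,539.50. That would push OOP to $2,319, over the $1,500 cap, so patient pays $1,500 − $779.50 = $720.50. Insurer: $3,079 − $720.50 = $2,358.50.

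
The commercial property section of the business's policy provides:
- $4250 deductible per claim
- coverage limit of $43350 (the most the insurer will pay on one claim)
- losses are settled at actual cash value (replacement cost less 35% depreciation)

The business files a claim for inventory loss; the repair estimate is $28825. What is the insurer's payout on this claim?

At 35% depreciation, ACV = $28825 − $10088.75 = $18736.25.
Subtract the deductible: $18736.25 − $4250 = $14486.25.
$14486.25 ≤ $43350, so the limit doesn't bind; insurer pays $14486.25.

$14486.25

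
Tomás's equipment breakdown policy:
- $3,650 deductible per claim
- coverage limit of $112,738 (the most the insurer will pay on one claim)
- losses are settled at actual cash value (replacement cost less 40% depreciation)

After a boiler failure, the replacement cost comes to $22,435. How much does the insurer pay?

At 40% depreciation, ACV = $22,435 − $8,974 = $13,461.
Subtract the deductible: $13,461 − $3,650 = $9,811.
That's under the $112,738 cap, so the insurer reimburses the full $9,811.

$9,811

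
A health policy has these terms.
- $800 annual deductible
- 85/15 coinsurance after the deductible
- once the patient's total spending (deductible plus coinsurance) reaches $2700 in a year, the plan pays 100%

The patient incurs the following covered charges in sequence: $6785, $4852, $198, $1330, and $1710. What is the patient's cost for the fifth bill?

$45.25

Bill 1, $6785: $800 to deductible, leaving $5985; 15% of $5985 = $897.75. Patient pays $1697.75; OOP now $1697.75.
Bill 2, $4852: deductible met; 15% of $4852 = $727.80. Patient pays $727.80; OOP now $2425.55.
Bill 3, $198: deductible already satisfied, so patient's share is 15% × $198 = $29.70. Cost to patient: $29.70. OOP to date $2455.25.
Bill 4, $1330: deductible met; 15% of $1330 = $199.50. Patient pays $199.50; OOP now $2654.75.
Bill 5, $1710: 15% coinsurance on $1710 = $256.50. Adding that to $2654.75 gives $2911.25, past the $2700 cap; patient pays only $2700 − $2654.75 = $45.25.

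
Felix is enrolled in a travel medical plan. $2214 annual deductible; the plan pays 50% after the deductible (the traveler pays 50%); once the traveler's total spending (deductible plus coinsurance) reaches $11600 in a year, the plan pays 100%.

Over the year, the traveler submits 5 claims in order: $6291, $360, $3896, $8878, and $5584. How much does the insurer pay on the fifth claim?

$4803.50

Bill 1, $6291: deductible takes $2214, $4077 remains; 50% of $4077 = $2038.50. Cost to traveler: $4252.50. OOP to date $4252.50. Insurer: $6291 − $4252.50 = $2038.50.
Bill 2, $360: deductible already satisfied, so traveler's share is 50% × $360 = $180. Traveler owes $180 (running OOP $4432.50). Plan pays $360 − $180 = $180.
Bill 3, $3896: 50% coinsurance on $3896 = $1948. Traveler pays $1948; OOP now $6380.50. Plan pays $3896 − $1948 = $1948.
Bill 4, $8878: deductible already satisfied, so traveler's share is 50% × $8878 = $4439. Cost to traveler: $4439. OOP to date $10819.50. Plan pays $8878 − $4439 = $4439.
Bill 5, $5584: deductible already satisfied, so traveler's share is 50% × $5584 = $2792. That would push OOP to $13611.50, over the $11600 cap, so traveler pays $11600 − $10819.50 = $780.50. Insurer: $5584 − $780.50 = $4803.50.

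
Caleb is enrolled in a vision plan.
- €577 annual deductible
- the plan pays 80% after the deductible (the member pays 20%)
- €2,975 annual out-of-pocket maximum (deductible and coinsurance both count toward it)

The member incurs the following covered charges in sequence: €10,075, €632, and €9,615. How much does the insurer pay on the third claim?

Claim 1 (€10,075): deductible takes €577, €9,498 remains; 20% of €9,498 = €1,899.60. Cost to member: €2,476.60. OOP to date €2,476.60. Insurer: €10,075 − €2,476.60 = €7,598.40.
Claim 2 (€632): deductible already satisfied, so member's share is 20% × €632 = €126.40. Member owes €126.40 (running OOP €2,603). Insurer: €632 − €126.40 = €505.60.
Claim 3 (€9,615): deductible met; 20% of €9,615 = €1,923. That would push OOP to €4,526, over the €2,975 cap, so member pays €2,975 − €2,603 = €372. Plan pays €9,615 − €372 = €9,243.

€9,243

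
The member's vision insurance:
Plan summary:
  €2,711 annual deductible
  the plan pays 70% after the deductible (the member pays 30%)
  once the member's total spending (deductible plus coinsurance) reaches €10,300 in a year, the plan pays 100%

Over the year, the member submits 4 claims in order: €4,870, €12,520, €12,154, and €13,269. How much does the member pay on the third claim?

€3,185.30

Bill 1, €4,870: €2,711 to deductible, leaving €2,159; 30% of €2,159 = €647.70. Member owes €3,358.70 (running OOP €3,358.70).
Bill 2, €12,520: deductible met; 30% of €12,520 = €3,756. Member pays €3,756; OOP now €7,114.70.
Bill 3, €12,154: deductible met; 30% of €12,154 = €3,646.20. That would push OOP to €10,760.90, over the €10,300 cap, so member pays €10,300 − €7,114.70 = €3,185.30.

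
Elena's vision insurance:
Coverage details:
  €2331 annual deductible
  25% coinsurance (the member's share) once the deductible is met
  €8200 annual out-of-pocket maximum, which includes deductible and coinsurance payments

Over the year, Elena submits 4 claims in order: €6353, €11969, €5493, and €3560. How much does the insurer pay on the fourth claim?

€3062

#1 (€6353): €2331 finishes the deductible; €4022 goes to coinsurance; member's 25% is €1005.50. Member pays €3336.50; OOP now €3336.50. Insurer: €6353 − €3336.50 = €3016.50.
#2 (€11969): deductible met; 25% of €11969 = €2992.25. Cost to member: €2992.25. OOP to date €6328.75. Plan pays €11969 − €2992.25 = €8976.75.
#3 (€5493): 25% coinsurance on €5493 = €1373.25. Cost to member: €1373.25. OOP to date €7702. Insurer: €5493 − €1373.25 = €4119.75.
#4 (€3560): 25% coinsurance on €3560 = €890. OOP would hit €8592 > €8200, so the cap limits the member to €8200 − €7702 = €498. Insurer: €3560 − €498 = €3062.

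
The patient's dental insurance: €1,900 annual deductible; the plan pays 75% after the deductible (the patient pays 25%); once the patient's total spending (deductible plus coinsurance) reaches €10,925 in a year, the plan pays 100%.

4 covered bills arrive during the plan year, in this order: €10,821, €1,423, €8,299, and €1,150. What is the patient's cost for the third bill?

€2,074.75

Claim 1 — €10,821: €1,900 finishes the deductible; €8,921 goes to coinsurance; coinsurance €8,921 × 25% = €2,230.25. Cost to patient: €4,130.25. OOP to date €4,130.25.
Claim 2 — €1,423: deductible met; 25% of €1,423 = €355.75. Patient pays €355.75; OOP now €4,486.
Claim 3 — €8,299: deductible met; 25% of €8,299 = €2,074.75. Patient owes €2,074.75 (running OOP €6,560.75).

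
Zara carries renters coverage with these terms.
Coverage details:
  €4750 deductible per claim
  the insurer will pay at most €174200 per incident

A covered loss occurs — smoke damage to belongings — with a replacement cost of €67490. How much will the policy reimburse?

Less the €4750 deductible: €67490 − €4750 = €62740.
That's under the €174200 cap, so the insurer reimburses the full €62740.

€62740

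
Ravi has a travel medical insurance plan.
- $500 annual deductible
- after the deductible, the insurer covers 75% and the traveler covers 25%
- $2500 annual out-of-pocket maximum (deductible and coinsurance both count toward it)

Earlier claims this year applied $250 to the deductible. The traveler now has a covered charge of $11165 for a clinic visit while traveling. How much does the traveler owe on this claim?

Deductible still to meet: $500 − $250 = $250.
The remaining $10915 (= $11165 − $250) moves to coinsurance.
Coinsurance: $10915 × 25% = $2728.75.
That puts the traveler's cost at $250 + $2728.75 = $2978.75 before any cap.
Year-to-date out-of-pocket would reach $250 + $2978.75 = $3228.75, above the $2500 maximum, so the traveler pays only $2500 − $250 = $2250.

$2250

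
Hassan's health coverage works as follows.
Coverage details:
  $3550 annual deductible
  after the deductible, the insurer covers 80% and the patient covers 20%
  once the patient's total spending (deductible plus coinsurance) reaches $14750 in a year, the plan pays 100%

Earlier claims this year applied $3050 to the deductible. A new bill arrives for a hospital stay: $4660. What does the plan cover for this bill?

Remaining deductible: $3550 − $3050 = $500.
That leaves $4660 − $500 = $4160 for coinsurance.
Patient's 20% share of $4160 is $832.
Patient responsibility before any cap: $500 + $832 = $1332.
Cumulative spending $3050 + $1332 = $4382 stays under the $14750 maximum.
The plan picks up $4660 − $1332 = $3328.

$3328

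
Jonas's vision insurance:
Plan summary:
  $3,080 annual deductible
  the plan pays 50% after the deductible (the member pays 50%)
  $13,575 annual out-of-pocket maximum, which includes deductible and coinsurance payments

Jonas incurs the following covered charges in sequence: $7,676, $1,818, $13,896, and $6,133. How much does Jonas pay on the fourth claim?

Claim 1 ($7,676): $3,080 finishes the deductible; $4,596 goes to coinsurance; coinsurance $4,596 × 50% = $2,298. Member owes $5,378 (running OOP $5,378).
Claim 2 ($1,818): deductible met; 50% of $1,818 = $909. Cost to member: $909. OOP to date $6,287.
Claim 3 ($13,896): deductible already satisfied, so member's share is 50% × $13,896 = $6,948. Cost to member: $6,948. OOP to date $13,235.
Claim 4 ($6,133): deductible met; 50% of $6,133 = $3,066.50. Adding that to $13,235 gives $16,301.50, past the $13,575 cap; member pays only $13,575 − $13,235 = $340.

$340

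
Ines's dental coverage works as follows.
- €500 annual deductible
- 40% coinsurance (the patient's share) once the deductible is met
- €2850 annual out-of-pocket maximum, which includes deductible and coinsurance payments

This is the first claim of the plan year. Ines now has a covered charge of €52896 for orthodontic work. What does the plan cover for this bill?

€50046

Deductible not yet touched, so the first €500 of the bill goes to the deductible.
After the €500 deductible portion, €52896 − €500 = €52396 is subject to coinsurance.
40% of €52396 = €20958.40 falls to the patient.
So the patient owes €500 + €20958.40 = €21458.40 before any cap.
Year-to-date out-of-pocket would reach €0 + €21458.40 = €21458.40, above the €2850 maximum, so the patient pays only €2850 − €0 = €2850.
The insurer covers the remainder: €52896 − €2850 = €50046.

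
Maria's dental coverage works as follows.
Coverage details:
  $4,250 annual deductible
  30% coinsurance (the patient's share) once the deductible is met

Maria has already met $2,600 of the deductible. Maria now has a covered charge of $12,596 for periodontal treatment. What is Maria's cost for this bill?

Remaining deductible: $4,250 − $2,600 = $1,650.
The remaining $10,946 (= $12,596 − $1,650) moves to coinsurance.
30% of $10,946 = $3,283.80 falls to the patient.
So the patient owes $1,650 + $3,283.80 = $4,933.80.

$4,933.80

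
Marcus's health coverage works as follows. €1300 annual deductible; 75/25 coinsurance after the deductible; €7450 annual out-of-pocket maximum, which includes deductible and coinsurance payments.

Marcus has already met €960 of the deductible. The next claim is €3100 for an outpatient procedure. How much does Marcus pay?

Remaining deductible: €1300 − €960 = €340.
After the €340 deductible portion, €3100 − €340 = €2760 is subject to coinsurance.
25% of €2760 = €690 falls to the patient.
So the patient owes €340 + €690 = €1030 before any cap.
Year-to-date out-of-pocket becomes €960 + €1030 = €1990, still under the €7450 maximum, so no cap applies.

€1030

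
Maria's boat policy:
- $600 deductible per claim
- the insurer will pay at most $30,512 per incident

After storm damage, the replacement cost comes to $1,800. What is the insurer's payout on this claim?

$1,200

Subtract the deductible: $1,800 − $600 = $1,200.
$1,200 ≤ $30,512, so the limit doesn't bind; insurer pays $1,200.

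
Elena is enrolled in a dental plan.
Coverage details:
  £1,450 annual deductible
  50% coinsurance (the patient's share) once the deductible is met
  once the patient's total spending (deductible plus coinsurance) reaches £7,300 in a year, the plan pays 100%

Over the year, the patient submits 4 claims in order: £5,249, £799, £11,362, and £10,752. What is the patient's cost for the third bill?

£3,551

#1 (£5,249): £1,450 to deductible, leaving £3,799; 50% of £3,799 = £1,899.50. Patient owes £3,349.50 (running OOP £3,349.50).
#2 (£799): deductible met; 50% of £799 = £399.50. Cost to patient: £399.50. OOP to date £3,749.
#3 (£11,362): 50% coinsurance on £11,362 = £5,681. Adding that to £3,749 gives £9,430, past the £7,300 cap; patient pays only £7,300 − £3,749 = £3,551.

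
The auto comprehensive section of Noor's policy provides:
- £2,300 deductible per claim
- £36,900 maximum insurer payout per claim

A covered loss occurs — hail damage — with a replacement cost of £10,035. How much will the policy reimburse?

After the deductible, £10,035 − £2,300 = £7,735 remains.
£7,735 ≤ £36,900, so the limit doesn't bind; insurer pays £7,735.

£7,735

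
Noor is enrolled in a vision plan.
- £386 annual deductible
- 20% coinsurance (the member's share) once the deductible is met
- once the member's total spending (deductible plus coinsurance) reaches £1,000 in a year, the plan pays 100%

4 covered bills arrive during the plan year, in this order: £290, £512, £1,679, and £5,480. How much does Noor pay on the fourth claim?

#1 (£290): all of it applies to the deductible. Member owes £290 (running OOP £290).
#2 (£512): deductible takes £96, £416 remains; 20% of £416 = £83.20. Member pays £179.20; OOP now £469.20.
#3 (£1,679): deductible met; 20% of £1,679 = £335.80. Member pays £335.80; OOP now £805.
#4 (£5,480): 20% coinsurance on £5,480 = £1,096. OOP would hit £1,901 > £1,000, so the cap limits the member to £1,000 − £805 = £195.

£195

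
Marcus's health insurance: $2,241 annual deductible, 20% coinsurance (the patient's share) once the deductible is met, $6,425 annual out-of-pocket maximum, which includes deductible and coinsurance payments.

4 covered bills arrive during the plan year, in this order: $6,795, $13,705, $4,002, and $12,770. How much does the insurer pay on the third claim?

Bill 1, $6,795: $2,241 to deductible, leaving $4,554; patient's 20% is $910.80. Cost to patient: $3,151.80. OOP to date $3,151.80. Plan pays $6,795 − $3,151.80 = $3,643.20.
Bill 2, $13,705: deductible met; 20% of $13,705 = $2,741. Cost to patient: $2,741. OOP to date $5,892.80. Insurer: $13,705 − $2,741 = $10,964.
Bill 3, $4,002: 20% coinsurance on $4,002 = $800.40. Adding that to $5,892.80 gives $6,693.20, past the $6,425 cap; patient pays only $6,425 − $5,892.80 = $532.20. Insurer: $4,002 − $532.20 = $3,469.80.

$3,469.80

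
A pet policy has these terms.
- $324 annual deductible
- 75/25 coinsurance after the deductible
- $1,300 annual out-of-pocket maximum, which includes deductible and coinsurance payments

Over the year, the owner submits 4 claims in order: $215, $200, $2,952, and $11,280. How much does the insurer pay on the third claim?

Claim 1 ($215): fully absorbed by the deductible. Owner owes $215 (running OOP $215). Plan pays $215 − $215 = $0.
Claim 2 ($200): deductible takes $109, $91 remains; owner's 25% is $22.75. Owner owes $131.75 (running OOP $346.75). Plan pays $200 − $131.75 = $68.25.
Claim 3 ($2,952): deductible met; 25% of $2,952 = $738. Owner owes $738 (running OOP $1,084.75). Insurer: $2,952 − $738 = $2,214.

$2,214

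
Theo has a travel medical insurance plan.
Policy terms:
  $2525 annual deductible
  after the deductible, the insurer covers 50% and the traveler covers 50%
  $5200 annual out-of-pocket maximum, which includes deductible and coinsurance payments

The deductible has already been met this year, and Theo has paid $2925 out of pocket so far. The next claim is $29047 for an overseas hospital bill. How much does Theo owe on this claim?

$2275

With the deductible met, the entire $29047 is subject to coinsurance.
Coinsurance: $29047 × 50% = $14523.50.
Year-to-date out-of-pocket would reach $2925 + $14523.50 = $17448.50, above the $5200 maximum, so the traveler pays only $5200 − $2925 = $2275.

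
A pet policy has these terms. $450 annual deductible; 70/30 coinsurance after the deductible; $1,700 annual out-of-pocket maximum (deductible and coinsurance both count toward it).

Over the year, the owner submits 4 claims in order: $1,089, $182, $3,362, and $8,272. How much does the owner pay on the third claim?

$1,003.70

Claim 1 ($1,089): deductible takes $450, $639 remains; coinsurance $639 × 30% = $191.70. Owner pays $641.70; OOP now $641.70.
Claim 2 ($182): deductible already satisfied, so owner's share is 30% × $182 = $54.60. Owner pays $54.60; OOP now $696.30.
Claim 3 ($3,362): 30% coinsurance on $3,362 = $1,008.60. Adding that to $696.30 gives $1,704.90, past the $1,700 cap; owner pays only $1,700 − $696.30 = $1,003.70.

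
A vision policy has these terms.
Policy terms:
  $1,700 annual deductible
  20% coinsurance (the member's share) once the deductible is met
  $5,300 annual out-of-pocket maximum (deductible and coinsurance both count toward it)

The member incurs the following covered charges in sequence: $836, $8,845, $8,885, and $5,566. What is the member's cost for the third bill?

$1,777

Claim 1 — $836: fully absorbed by the deductible. Cost to member: $836. OOP to date $836.
Claim 2 — $8,845: $864 finishes the deductible; $7,981 goes to coinsurance; 20% of $7,981 = $1,596.20. Member owes $2,460.20 (running OOP $3,296.20).
Claim 3 — $8,885: deductible met; 20% of $8,885 = $1,777. Member pays $1,777; OOP now $5,073.20.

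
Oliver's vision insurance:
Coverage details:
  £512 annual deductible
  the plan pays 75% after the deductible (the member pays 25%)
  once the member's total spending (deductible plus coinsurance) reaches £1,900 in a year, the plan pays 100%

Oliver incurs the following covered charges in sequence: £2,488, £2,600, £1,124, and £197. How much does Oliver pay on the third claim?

£244

Claim 1 (£2,488): £512 to deductible, leaving £1,976; coinsurance £1,976 × 25% = £494. Member pays £1,006; OOP now £1,006.
Claim 2 (£2,600): deductible already satisfied, so member's share is 25% × £2,600 = £650. Member owes £650 (running OOP £1,656).
Claim 3 (£1,124): deductible met; 25% of £1,124 = £281. That would push OOP to £1,937, over the £1,900 cap, so member pays £1,900 − £1,656 = £244.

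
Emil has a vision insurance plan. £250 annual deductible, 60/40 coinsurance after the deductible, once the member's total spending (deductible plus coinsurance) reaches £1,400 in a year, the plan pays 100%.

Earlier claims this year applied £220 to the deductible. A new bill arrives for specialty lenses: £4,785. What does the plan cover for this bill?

Remaining deductible: £250 − £220 = £30.
After the £30 deductible portion, £4,785 − £30 = £4,755 is subject to coinsurance.
Member's 40% share of £4,755 is £1,902.
Member responsibility before any cap: £30 + £1,902 = £1,932.
Year-to-date out-of-pocket would reach £220 + £1,932 = £2,152, above the £1,400 maximum, so the member pays only £1,400 − £220 = £1,180.
The plan picks up £4,785 − £1,180 = £3,605.

£3,605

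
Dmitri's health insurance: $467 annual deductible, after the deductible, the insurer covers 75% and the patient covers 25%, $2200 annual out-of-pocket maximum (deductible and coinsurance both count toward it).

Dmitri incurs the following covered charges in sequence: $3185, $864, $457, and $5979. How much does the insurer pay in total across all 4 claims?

Bill 1, $3185: deductible takes $467, $2718 remains; 25% of $2718 = $679.50. Patient owes $1146.50 (running OOP $1146.50). Insurer: $3185 − $1146.50 = $2038.50.
Bill 2, $864: deductible met; 25% of $864 = $216. Patient owes $216 (running OOP $1362.50). Insurer: $864 − $216 = $648.
Bill 3, $457: 25% coinsurance on $457 = $114.25. Cost to patient: $114.25. OOP to date $1476.75. Plan pays $457 − $114.25 = $342.75.
Bill 4, $5979: deductible already satisfied, so patient's share is 25% × $5979 = $1494.75. That would push OOP to $2971.50, over the $2200 cap, so patient pays $2200 − $1476.75 = $723.25. Insurer: $5979 − $723.25 = $5255.75.
Insurer total = bills − patient's total = $10485 − $2200 = $8285.

$8285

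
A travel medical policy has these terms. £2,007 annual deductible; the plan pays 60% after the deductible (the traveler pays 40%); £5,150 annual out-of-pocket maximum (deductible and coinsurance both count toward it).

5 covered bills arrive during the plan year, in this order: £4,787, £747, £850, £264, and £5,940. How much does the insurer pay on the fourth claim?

Bill 1, £4,787: £2,007 finishes the deductible; £2,780 goes to coinsurance; traveler's 40% is £1,112. Traveler owes £3,119 (running OOP £3,119). Plan pays £4,787 − £3,119 = £1,668.
Bill 2, £747: 40% coinsurance on £747 = £298.80. Traveler owes £298.80 (running OOP £3,417.80). Insurer: £747 − £298.80 = £448.20.
Bill 3, £850: deductible met; 40% of £850 = £340. Traveler owes £340 (running OOP £3,757.80). Insurer: £850 − £340 = £510.
Bill 4, £264: deductible already satisfied, so traveler's share is 40% × £264 = £105.60. Cost to traveler: £105.60. OOP to date £3,863.40. Plan pays £264 − £105.60 = £158.40.

£158.40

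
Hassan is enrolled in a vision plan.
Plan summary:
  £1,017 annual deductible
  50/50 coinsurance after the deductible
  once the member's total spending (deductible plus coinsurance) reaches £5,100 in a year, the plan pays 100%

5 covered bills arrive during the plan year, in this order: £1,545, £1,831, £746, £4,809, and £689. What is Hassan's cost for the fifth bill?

£126

#1 (£1,545): deductible takes £1,017, £528 remains; coinsurance £528 × 50% = £264. Member owes £1,281 (running OOP £1,281).
#2 (£1,831): deductible already satisfied, so member's share is 50% × £1,831 = £915.50. Cost to member: £915.50. OOP to date £2,196.50.
#3 (£746): deductible already satisfied, so member's share is 50% × £746 = £373. Member pays £373; OOP now £2,569.50.
#4 (£4,809): deductible met; 50% of £4,809 = £2,404.50. Member pays £2,404.50; OOP now £4,974.
#5 (£689): deductible met; 50% of £689 = £344.50. OOP would hit £5,318.50 > £5,100, so the cap limits the member to £5,100 − £4,974 = £126.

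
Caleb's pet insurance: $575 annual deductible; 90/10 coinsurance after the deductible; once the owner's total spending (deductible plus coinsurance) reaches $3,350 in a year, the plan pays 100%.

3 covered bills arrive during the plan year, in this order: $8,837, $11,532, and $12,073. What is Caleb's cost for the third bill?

#1 ($8,837): $575 to deductible, leaving $8,262; owner's 10% is $826.20. Owner owes $1,401.20 (running OOP $1,401.20).
#2 ($11,532): deductible already satisfied, so owner's share is 10% × $11,532 = $1,153.20. Cost to owner: $1,153.20. OOP to date $2,554.40.
#3 ($12,073): deductible met; 10% of $12,073 = $1,207.30. OOP would hit $3,761.70 > $3,350, so the cap limits the owner to $3,350 − $2,554.40 = $795.60.

$795.60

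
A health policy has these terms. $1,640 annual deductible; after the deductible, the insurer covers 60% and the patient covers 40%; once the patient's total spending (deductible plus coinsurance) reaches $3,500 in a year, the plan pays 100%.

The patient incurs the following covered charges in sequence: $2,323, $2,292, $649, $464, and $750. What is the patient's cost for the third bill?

$259.60

Claim 1 — $2,323: $1,640 finishes the deductible; $683 goes to coinsurance; patient's 40% is $273.20. Patient owes $1,913.20 (running OOP $1,913.20).
Claim 2 — $2,292: deductible met; 40% of $2,292 = $916.80. Patient pays $916.80; OOP now $2,830.
Claim 3 — $649: 40% coinsurance on $649 = $259.60. Patient pays $259.60; OOP now $3,089.60.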